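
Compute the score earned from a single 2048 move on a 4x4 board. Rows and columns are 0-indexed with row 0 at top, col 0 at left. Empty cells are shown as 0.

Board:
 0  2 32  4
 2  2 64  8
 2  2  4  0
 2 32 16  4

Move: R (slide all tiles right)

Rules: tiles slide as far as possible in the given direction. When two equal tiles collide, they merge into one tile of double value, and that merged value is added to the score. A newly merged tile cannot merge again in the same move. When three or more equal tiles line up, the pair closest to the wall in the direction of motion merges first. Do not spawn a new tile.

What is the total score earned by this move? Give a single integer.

Slide right:
row 0: [0, 2, 32, 4] -> [0, 2, 32, 4]  score +0 (running 0)
row 1: [2, 2, 64, 8] -> [0, 4, 64, 8]  score +4 (running 4)
row 2: [2, 2, 4, 0] -> [0, 0, 4, 4]  score +4 (running 8)
row 3: [2, 32, 16, 4] -> [2, 32, 16, 4]  score +0 (running 8)
Board after move:
 0  2 32  4
 0  4 64  8
 0  0  4  4
 2 32 16  4

Answer: 8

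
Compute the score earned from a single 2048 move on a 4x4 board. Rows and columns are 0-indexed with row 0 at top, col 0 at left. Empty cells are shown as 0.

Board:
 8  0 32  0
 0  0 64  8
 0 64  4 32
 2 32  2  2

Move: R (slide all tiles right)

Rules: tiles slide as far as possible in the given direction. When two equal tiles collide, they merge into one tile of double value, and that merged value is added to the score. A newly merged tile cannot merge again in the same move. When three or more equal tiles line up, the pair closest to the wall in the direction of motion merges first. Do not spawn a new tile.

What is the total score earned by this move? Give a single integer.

Slide right:
row 0: [8, 0, 32, 0] -> [0, 0, 8, 32]  score +0 (running 0)
row 1: [0, 0, 64, 8] -> [0, 0, 64, 8]  score +0 (running 0)
row 2: [0, 64, 4, 32] -> [0, 64, 4, 32]  score +0 (running 0)
row 3: [2, 32, 2, 2] -> [0, 2, 32, 4]  score +4 (running 4)
Board after move:
 0  0  8 32
 0  0 64  8
 0 64  4 32
 0  2 32  4

Answer: 4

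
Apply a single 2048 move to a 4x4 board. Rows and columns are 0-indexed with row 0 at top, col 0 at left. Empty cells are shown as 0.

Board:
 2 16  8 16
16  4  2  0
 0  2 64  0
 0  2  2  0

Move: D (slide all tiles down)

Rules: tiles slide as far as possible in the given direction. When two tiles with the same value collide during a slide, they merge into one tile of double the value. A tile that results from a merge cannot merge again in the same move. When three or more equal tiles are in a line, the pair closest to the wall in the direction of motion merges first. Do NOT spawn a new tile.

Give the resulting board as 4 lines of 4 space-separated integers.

Answer:  0  0  8  0
 0 16  2  0
 2  4 64  0
16  4  2 16

Derivation:
Slide down:
col 0: [2, 16, 0, 0] -> [0, 0, 2, 16]
col 1: [16, 4, 2, 2] -> [0, 16, 4, 4]
col 2: [8, 2, 64, 2] -> [8, 2, 64, 2]
col 3: [16, 0, 0, 0] -> [0, 0, 0, 16]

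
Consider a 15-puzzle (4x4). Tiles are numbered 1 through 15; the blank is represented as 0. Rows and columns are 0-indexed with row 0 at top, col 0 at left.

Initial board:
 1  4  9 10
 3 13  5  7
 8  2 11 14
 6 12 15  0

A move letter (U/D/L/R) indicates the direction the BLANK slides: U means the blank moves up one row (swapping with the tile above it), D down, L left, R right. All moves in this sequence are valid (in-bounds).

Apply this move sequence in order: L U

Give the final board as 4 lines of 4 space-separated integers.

After move 1 (L):
 1  4  9 10
 3 13  5  7
 8  2 11 14
 6 12  0 15

After move 2 (U):
 1  4  9 10
 3 13  5  7
 8  2  0 14
 6 12 11 15

Answer:  1  4  9 10
 3 13  5  7
 8  2  0 14
 6 12 11 15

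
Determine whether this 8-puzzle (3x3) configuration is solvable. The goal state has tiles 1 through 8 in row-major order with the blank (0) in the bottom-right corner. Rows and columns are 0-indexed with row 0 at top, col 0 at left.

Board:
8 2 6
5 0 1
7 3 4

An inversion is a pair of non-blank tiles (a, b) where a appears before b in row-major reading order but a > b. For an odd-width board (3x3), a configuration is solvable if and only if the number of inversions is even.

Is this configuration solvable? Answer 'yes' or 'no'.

Inversions (pairs i<j in row-major order where tile[i] > tile[j] > 0): 17
17 is odd, so the puzzle is not solvable.

Answer: no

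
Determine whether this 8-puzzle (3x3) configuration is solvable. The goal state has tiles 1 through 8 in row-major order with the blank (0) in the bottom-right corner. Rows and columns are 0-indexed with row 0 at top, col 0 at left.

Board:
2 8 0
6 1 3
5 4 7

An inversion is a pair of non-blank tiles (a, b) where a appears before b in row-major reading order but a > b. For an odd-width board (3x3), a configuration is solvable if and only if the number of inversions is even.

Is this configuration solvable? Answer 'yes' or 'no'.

Inversions (pairs i<j in row-major order where tile[i] > tile[j] > 0): 12
12 is even, so the puzzle is solvable.

Answer: yes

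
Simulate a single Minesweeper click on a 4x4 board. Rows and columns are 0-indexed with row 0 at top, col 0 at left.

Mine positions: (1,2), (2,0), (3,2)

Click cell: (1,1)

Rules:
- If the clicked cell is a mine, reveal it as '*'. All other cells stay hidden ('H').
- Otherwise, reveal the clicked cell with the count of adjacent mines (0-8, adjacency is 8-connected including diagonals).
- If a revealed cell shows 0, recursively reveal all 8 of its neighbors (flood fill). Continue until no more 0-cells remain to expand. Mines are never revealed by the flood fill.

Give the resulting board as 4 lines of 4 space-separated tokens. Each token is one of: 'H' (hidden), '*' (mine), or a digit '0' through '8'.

H H H H
H 2 H H
H H H H
H H H H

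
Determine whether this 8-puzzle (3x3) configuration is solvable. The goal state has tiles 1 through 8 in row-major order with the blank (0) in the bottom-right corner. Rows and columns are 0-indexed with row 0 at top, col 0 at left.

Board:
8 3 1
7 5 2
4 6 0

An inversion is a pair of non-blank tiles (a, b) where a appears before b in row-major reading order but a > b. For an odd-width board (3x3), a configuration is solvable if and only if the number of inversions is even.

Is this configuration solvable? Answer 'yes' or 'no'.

Answer: no

Derivation:
Inversions (pairs i<j in row-major order where tile[i] > tile[j] > 0): 15
15 is odd, so the puzzle is not solvable.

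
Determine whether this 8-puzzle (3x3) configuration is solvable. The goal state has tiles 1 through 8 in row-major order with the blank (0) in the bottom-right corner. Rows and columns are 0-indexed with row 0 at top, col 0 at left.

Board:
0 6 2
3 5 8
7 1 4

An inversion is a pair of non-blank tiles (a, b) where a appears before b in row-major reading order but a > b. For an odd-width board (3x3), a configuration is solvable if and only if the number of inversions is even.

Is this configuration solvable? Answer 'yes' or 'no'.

Inversions (pairs i<j in row-major order where tile[i] > tile[j] > 0): 14
14 is even, so the puzzle is solvable.

Answer: yes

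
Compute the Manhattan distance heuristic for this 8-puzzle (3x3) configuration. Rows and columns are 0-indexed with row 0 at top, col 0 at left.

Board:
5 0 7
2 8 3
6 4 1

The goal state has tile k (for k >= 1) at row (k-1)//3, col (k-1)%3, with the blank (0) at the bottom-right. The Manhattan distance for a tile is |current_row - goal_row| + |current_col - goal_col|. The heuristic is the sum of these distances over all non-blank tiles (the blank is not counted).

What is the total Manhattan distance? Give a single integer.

Answer: 19

Derivation:
Tile 5: at (0,0), goal (1,1), distance |0-1|+|0-1| = 2
Tile 7: at (0,2), goal (2,0), distance |0-2|+|2-0| = 4
Tile 2: at (1,0), goal (0,1), distance |1-0|+|0-1| = 2
Tile 8: at (1,1), goal (2,1), distance |1-2|+|1-1| = 1
Tile 3: at (1,2), goal (0,2), distance |1-0|+|2-2| = 1
Tile 6: at (2,0), goal (1,2), distance |2-1|+|0-2| = 3
Tile 4: at (2,1), goal (1,0), distance |2-1|+|1-0| = 2
Tile 1: at (2,2), goal (0,0), distance |2-0|+|2-0| = 4
Sum: 2 + 4 + 2 + 1 + 1 + 3 + 2 + 4 = 19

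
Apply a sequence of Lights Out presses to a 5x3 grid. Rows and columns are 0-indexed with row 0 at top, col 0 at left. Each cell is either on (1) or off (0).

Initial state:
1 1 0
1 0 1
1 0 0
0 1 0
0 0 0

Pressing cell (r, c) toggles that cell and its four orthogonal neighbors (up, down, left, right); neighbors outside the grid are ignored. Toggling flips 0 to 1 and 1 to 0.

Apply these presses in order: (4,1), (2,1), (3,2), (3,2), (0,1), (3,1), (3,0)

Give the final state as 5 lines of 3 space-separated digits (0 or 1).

Answer: 0 0 1
1 0 1
1 0 1
0 1 1
0 0 1

Derivation:
After press 1 at (4,1):
1 1 0
1 0 1
1 0 0
0 0 0
1 1 1

After press 2 at (2,1):
1 1 0
1 1 1
0 1 1
0 1 0
1 1 1

After press 3 at (3,2):
1 1 0
1 1 1
0 1 0
0 0 1
1 1 0

After press 4 at (3,2):
1 1 0
1 1 1
0 1 1
0 1 0
1 1 1

After press 5 at (0,1):
0 0 1
1 0 1
0 1 1
0 1 0
1 1 1

After press 6 at (3,1):
0 0 1
1 0 1
0 0 1
1 0 1
1 0 1

After press 7 at (3,0):
0 0 1
1 0 1
1 0 1
0 1 1
0 0 1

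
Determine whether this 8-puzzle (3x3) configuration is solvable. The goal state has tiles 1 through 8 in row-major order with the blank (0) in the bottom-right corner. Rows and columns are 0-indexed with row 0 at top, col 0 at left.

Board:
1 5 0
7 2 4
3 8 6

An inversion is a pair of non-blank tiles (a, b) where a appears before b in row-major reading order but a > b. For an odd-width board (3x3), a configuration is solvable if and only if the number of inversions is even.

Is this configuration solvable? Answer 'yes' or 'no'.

Inversions (pairs i<j in row-major order where tile[i] > tile[j] > 0): 9
9 is odd, so the puzzle is not solvable.

Answer: no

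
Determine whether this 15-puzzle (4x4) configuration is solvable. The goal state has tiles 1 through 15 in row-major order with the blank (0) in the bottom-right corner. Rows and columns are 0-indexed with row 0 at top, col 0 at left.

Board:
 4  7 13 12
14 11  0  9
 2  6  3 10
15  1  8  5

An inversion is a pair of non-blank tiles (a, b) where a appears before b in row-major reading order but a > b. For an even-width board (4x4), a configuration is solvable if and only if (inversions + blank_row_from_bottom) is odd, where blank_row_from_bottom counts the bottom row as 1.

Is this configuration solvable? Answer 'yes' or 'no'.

Inversions: 62
Blank is in row 1 (0-indexed from top), which is row 3 counting from the bottom (bottom = 1).
62 + 3 = 65, which is odd, so the puzzle is solvable.

Answer: yes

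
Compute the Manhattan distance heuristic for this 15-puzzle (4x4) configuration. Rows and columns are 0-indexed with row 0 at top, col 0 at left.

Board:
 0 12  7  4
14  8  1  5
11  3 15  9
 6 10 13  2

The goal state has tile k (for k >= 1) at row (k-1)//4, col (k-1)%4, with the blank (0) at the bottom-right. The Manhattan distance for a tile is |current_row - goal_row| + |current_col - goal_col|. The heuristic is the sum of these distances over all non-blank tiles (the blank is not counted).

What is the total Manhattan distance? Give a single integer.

Tile 12: at (0,1), goal (2,3), distance |0-2|+|1-3| = 4
Tile 7: at (0,2), goal (1,2), distance |0-1|+|2-2| = 1
Tile 4: at (0,3), goal (0,3), distance |0-0|+|3-3| = 0
Tile 14: at (1,0), goal (3,1), distance |1-3|+|0-1| = 3
Tile 8: at (1,1), goal (1,3), distance |1-1|+|1-3| = 2
Tile 1: at (1,2), goal (0,0), distance |1-0|+|2-0| = 3
Tile 5: at (1,3), goal (1,0), distance |1-1|+|3-0| = 3
Tile 11: at (2,0), goal (2,2), distance |2-2|+|0-2| = 2
Tile 3: at (2,1), goal (0,2), distance |2-0|+|1-2| = 3
Tile 15: at (2,2), goal (3,2), distance |2-3|+|2-2| = 1
Tile 9: at (2,3), goal (2,0), distance |2-2|+|3-0| = 3
Tile 6: at (3,0), goal (1,1), distance |3-1|+|0-1| = 3
Tile 10: at (3,1), goal (2,1), distance |3-2|+|1-1| = 1
Tile 13: at (3,2), goal (3,0), distance |3-3|+|2-0| = 2
Tile 2: at (3,3), goal (0,1), distance |3-0|+|3-1| = 5
Sum: 4 + 1 + 0 + 3 + 2 + 3 + 3 + 2 + 3 + 1 + 3 + 3 + 1 + 2 + 5 = 36

Answer: 36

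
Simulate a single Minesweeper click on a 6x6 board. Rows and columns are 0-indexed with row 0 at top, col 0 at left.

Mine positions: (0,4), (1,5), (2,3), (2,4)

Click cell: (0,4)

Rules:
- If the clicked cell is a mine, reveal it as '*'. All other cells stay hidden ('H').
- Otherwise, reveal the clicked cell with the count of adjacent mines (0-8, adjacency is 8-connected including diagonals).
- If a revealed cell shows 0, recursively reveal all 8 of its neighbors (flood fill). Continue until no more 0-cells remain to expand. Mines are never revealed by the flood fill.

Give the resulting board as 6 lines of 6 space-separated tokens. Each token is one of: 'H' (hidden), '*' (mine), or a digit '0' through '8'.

H H H H * H
H H H H H H
H H H H H H
H H H H H H
H H H H H H
H H H H H H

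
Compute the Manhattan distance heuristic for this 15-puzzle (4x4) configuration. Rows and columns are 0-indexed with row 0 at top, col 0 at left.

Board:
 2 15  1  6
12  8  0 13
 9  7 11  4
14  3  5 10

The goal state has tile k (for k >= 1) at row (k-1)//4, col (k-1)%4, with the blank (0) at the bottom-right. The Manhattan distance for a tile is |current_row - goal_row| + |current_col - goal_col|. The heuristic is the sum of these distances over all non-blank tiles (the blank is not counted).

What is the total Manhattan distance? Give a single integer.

Tile 2: (0,0)->(0,1) = 1
Tile 15: (0,1)->(3,2) = 4
Tile 1: (0,2)->(0,0) = 2
Tile 6: (0,3)->(1,1) = 3
Tile 12: (1,0)->(2,3) = 4
Tile 8: (1,1)->(1,3) = 2
Tile 13: (1,3)->(3,0) = 5
Tile 9: (2,0)->(2,0) = 0
Tile 7: (2,1)->(1,2) = 2
Tile 11: (2,2)->(2,2) = 0
Tile 4: (2,3)->(0,3) = 2
Tile 14: (3,0)->(3,1) = 1
Tile 3: (3,1)->(0,2) = 4
Tile 5: (3,2)->(1,0) = 4
Tile 10: (3,3)->(2,1) = 3
Sum: 1 + 4 + 2 + 3 + 4 + 2 + 5 + 0 + 2 + 0 + 2 + 1 + 4 + 4 + 3 = 37

Answer: 37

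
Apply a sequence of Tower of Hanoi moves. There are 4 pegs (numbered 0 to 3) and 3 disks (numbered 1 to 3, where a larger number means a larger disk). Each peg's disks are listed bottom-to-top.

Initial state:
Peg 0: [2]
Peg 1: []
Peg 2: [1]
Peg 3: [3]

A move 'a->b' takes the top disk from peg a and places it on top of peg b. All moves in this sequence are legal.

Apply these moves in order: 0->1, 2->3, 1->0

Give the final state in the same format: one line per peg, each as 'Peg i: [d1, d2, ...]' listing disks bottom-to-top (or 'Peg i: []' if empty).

After move 1 (0->1):
Peg 0: []
Peg 1: [2]
Peg 2: [1]
Peg 3: [3]

After move 2 (2->3):
Peg 0: []
Peg 1: [2]
Peg 2: []
Peg 3: [3, 1]

After move 3 (1->0):
Peg 0: [2]
Peg 1: []
Peg 2: []
Peg 3: [3, 1]

Answer: Peg 0: [2]
Peg 1: []
Peg 2: []
Peg 3: [3, 1]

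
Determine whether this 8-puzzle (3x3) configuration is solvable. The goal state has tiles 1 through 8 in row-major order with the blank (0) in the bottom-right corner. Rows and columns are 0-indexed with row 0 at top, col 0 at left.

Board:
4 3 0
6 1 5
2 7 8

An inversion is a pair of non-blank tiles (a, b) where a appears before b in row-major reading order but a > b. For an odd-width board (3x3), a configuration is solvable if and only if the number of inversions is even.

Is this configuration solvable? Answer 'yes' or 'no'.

Answer: no

Derivation:
Inversions (pairs i<j in row-major order where tile[i] > tile[j] > 0): 9
9 is odd, so the puzzle is not solvable.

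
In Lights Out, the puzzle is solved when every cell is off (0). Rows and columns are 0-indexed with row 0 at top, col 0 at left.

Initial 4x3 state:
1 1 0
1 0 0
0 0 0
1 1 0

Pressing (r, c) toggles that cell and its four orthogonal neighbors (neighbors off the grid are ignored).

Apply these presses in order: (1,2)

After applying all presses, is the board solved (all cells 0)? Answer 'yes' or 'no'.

After press 1 at (1,2):
1 1 1
1 1 1
0 0 1
1 1 0

Lights still on: 9

Answer: no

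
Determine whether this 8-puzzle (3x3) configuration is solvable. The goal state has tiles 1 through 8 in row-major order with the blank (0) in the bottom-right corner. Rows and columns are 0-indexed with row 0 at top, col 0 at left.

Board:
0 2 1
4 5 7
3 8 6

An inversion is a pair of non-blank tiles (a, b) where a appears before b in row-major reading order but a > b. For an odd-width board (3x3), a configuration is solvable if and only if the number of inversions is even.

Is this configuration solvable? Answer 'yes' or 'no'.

Inversions (pairs i<j in row-major order where tile[i] > tile[j] > 0): 6
6 is even, so the puzzle is solvable.

Answer: yes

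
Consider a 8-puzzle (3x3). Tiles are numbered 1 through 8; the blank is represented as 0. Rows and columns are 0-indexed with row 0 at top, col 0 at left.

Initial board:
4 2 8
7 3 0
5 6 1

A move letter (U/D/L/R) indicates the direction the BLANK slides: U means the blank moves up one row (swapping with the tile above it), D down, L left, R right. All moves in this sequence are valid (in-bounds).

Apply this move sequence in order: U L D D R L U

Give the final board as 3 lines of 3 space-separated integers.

Answer: 4 3 2
7 0 8
5 6 1

Derivation:
After move 1 (U):
4 2 0
7 3 8
5 6 1

After move 2 (L):
4 0 2
7 3 8
5 6 1

After move 3 (D):
4 3 2
7 0 8
5 6 1

After move 4 (D):
4 3 2
7 6 8
5 0 1

After move 5 (R):
4 3 2
7 6 8
5 1 0

After move 6 (L):
4 3 2
7 6 8
5 0 1

After move 7 (U):
4 3 2
7 0 8
5 6 1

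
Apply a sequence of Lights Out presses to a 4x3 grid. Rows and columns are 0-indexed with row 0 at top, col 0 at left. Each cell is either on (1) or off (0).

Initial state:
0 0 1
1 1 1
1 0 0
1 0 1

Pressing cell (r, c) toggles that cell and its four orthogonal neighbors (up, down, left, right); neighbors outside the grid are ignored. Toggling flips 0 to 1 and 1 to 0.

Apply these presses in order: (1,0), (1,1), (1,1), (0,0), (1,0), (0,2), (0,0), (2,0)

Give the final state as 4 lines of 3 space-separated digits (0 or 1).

After press 1 at (1,0):
1 0 1
0 0 1
0 0 0
1 0 1

After press 2 at (1,1):
1 1 1
1 1 0
0 1 0
1 0 1

After press 3 at (1,1):
1 0 1
0 0 1
0 0 0
1 0 1

After press 4 at (0,0):
0 1 1
1 0 1
0 0 0
1 0 1

After press 5 at (1,0):
1 1 1
0 1 1
1 0 0
1 0 1

After press 6 at (0,2):
1 0 0
0 1 0
1 0 0
1 0 1

After press 7 at (0,0):
0 1 0
1 1 0
1 0 0
1 0 1

After press 8 at (2,0):
0 1 0
0 1 0
0 1 0
0 0 1

Answer: 0 1 0
0 1 0
0 1 0
0 0 1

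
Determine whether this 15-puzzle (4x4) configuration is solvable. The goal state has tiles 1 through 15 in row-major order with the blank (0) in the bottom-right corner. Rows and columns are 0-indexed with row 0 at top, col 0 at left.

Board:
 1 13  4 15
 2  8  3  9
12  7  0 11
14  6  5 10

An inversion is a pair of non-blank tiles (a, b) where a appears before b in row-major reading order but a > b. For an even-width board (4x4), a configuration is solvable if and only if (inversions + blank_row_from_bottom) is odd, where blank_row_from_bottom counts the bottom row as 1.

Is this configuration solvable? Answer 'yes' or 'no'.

Answer: yes

Derivation:
Inversions: 45
Blank is in row 2 (0-indexed from top), which is row 2 counting from the bottom (bottom = 1).
45 + 2 = 47, which is odd, so the puzzle is solvable.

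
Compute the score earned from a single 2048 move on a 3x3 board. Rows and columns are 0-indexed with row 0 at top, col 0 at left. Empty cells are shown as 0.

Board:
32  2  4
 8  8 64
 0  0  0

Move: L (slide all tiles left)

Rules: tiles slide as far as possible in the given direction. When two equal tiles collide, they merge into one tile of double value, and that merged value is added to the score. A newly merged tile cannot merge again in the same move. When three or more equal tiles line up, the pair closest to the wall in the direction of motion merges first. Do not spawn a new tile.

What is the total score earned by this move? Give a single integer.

Answer: 16

Derivation:
Slide left:
row 0: [32, 2, 4] -> [32, 2, 4]  score +0 (running 0)
row 1: [8, 8, 64] -> [16, 64, 0]  score +16 (running 16)
row 2: [0, 0, 0] -> [0, 0, 0]  score +0 (running 16)
Board after move:
32  2  4
16 64  0
 0  0  0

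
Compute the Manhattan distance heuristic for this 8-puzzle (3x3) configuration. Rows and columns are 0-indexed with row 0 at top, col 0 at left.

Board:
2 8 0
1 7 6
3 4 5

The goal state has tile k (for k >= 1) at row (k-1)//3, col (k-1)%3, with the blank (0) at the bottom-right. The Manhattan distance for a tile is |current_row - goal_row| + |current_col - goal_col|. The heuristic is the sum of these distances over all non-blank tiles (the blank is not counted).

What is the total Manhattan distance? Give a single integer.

Tile 2: at (0,0), goal (0,1), distance |0-0|+|0-1| = 1
Tile 8: at (0,1), goal (2,1), distance |0-2|+|1-1| = 2
Tile 1: at (1,0), goal (0,0), distance |1-0|+|0-0| = 1
Tile 7: at (1,1), goal (2,0), distance |1-2|+|1-0| = 2
Tile 6: at (1,2), goal (1,2), distance |1-1|+|2-2| = 0
Tile 3: at (2,0), goal (0,2), distance |2-0|+|0-2| = 4
Tile 4: at (2,1), goal (1,0), distance |2-1|+|1-0| = 2
Tile 5: at (2,2), goal (1,1), distance |2-1|+|2-1| = 2
Sum: 1 + 2 + 1 + 2 + 0 + 4 + 2 + 2 = 14

Answer: 14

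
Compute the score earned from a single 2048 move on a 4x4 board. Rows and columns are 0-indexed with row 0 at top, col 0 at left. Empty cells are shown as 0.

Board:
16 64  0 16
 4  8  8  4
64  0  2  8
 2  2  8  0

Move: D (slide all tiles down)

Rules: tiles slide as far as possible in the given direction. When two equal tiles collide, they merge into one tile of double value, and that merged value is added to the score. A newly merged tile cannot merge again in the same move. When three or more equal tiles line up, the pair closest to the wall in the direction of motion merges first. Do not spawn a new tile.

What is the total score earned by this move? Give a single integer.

Slide down:
col 0: [16, 4, 64, 2] -> [16, 4, 64, 2]  score +0 (running 0)
col 1: [64, 8, 0, 2] -> [0, 64, 8, 2]  score +0 (running 0)
col 2: [0, 8, 2, 8] -> [0, 8, 2, 8]  score +0 (running 0)
col 3: [16, 4, 8, 0] -> [0, 16, 4, 8]  score +0 (running 0)
Board after move:
16  0  0  0
 4 64  8 16
64  8  2  4
 2  2  8  8

Answer: 0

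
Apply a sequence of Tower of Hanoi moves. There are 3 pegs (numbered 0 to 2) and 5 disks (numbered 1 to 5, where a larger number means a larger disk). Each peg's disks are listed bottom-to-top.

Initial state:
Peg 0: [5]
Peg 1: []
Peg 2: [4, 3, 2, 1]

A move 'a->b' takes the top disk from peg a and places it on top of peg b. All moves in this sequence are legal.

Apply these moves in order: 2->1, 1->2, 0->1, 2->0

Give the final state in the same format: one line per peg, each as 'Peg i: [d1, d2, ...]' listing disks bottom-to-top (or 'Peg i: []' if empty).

Answer: Peg 0: [1]
Peg 1: [5]
Peg 2: [4, 3, 2]

Derivation:
After move 1 (2->1):
Peg 0: [5]
Peg 1: [1]
Peg 2: [4, 3, 2]

After move 2 (1->2):
Peg 0: [5]
Peg 1: []
Peg 2: [4, 3, 2, 1]

After move 3 (0->1):
Peg 0: []
Peg 1: [5]
Peg 2: [4, 3, 2, 1]

After move 4 (2->0):
Peg 0: [1]
Peg 1: [5]
Peg 2: [4, 3, 2]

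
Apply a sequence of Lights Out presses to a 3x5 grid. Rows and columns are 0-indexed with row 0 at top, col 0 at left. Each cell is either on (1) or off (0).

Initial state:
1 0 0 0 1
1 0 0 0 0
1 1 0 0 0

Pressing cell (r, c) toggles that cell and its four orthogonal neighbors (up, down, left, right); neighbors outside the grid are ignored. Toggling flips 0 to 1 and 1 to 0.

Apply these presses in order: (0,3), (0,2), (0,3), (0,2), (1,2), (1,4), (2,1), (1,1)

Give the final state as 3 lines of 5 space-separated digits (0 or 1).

After press 1 at (0,3):
1 0 1 1 0
1 0 0 1 0
1 1 0 0 0

After press 2 at (0,2):
1 1 0 0 0
1 0 1 1 0
1 1 0 0 0

After press 3 at (0,3):
1 1 1 1 1
1 0 1 0 0
1 1 0 0 0

After press 4 at (0,2):
1 0 0 0 1
1 0 0 0 0
1 1 0 0 0

After press 5 at (1,2):
1 0 1 0 1
1 1 1 1 0
1 1 1 0 0

After press 6 at (1,4):
1 0 1 0 0
1 1 1 0 1
1 1 1 0 1

After press 7 at (2,1):
1 0 1 0 0
1 0 1 0 1
0 0 0 0 1

After press 8 at (1,1):
1 1 1 0 0
0 1 0 0 1
0 1 0 0 1

Answer: 1 1 1 0 0
0 1 0 0 1
0 1 0 0 1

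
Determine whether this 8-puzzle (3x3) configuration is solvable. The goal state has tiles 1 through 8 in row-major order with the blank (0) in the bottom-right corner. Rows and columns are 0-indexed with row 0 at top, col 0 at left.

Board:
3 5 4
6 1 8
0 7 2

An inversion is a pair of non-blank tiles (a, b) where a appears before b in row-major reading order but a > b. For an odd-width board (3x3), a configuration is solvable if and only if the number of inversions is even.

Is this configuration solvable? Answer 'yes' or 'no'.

Inversions (pairs i<j in row-major order where tile[i] > tile[j] > 0): 12
12 is even, so the puzzle is solvable.

Answer: yes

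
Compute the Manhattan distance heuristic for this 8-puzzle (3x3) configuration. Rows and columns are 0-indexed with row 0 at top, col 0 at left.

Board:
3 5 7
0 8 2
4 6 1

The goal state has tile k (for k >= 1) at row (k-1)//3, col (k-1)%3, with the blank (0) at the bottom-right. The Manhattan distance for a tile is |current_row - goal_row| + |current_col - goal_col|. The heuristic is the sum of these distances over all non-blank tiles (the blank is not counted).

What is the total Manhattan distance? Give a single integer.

Answer: 17

Derivation:
Tile 3: at (0,0), goal (0,2), distance |0-0|+|0-2| = 2
Tile 5: at (0,1), goal (1,1), distance |0-1|+|1-1| = 1
Tile 7: at (0,2), goal (2,0), distance |0-2|+|2-0| = 4
Tile 8: at (1,1), goal (2,1), distance |1-2|+|1-1| = 1
Tile 2: at (1,2), goal (0,1), distance |1-0|+|2-1| = 2
Tile 4: at (2,0), goal (1,0), distance |2-1|+|0-0| = 1
Tile 6: at (2,1), goal (1,2), distance |2-1|+|1-2| = 2
Tile 1: at (2,2), goal (0,0), distance |2-0|+|2-0| = 4
Sum: 2 + 1 + 4 + 1 + 2 + 1 + 2 + 4 = 17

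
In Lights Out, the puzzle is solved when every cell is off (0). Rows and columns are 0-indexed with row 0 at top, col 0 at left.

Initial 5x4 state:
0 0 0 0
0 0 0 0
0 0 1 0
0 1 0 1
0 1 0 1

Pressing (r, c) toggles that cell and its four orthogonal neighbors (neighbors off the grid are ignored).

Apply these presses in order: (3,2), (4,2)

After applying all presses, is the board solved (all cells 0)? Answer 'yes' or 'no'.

Answer: yes

Derivation:
After press 1 at (3,2):
0 0 0 0
0 0 0 0
0 0 0 0
0 0 1 0
0 1 1 1

After press 2 at (4,2):
0 0 0 0
0 0 0 0
0 0 0 0
0 0 0 0
0 0 0 0

Lights still on: 0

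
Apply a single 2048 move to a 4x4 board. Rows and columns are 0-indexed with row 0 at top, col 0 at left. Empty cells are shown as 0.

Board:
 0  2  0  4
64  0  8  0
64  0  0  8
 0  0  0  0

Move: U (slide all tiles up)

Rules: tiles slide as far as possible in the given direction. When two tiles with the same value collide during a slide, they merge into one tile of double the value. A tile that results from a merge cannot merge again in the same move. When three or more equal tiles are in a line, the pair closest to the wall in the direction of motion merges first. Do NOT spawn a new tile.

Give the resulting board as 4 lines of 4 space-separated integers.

Answer: 128   2   8   4
  0   0   0   8
  0   0   0   0
  0   0   0   0

Derivation:
Slide up:
col 0: [0, 64, 64, 0] -> [128, 0, 0, 0]
col 1: [2, 0, 0, 0] -> [2, 0, 0, 0]
col 2: [0, 8, 0, 0] -> [8, 0, 0, 0]
col 3: [4, 0, 8, 0] -> [4, 8, 0, 0]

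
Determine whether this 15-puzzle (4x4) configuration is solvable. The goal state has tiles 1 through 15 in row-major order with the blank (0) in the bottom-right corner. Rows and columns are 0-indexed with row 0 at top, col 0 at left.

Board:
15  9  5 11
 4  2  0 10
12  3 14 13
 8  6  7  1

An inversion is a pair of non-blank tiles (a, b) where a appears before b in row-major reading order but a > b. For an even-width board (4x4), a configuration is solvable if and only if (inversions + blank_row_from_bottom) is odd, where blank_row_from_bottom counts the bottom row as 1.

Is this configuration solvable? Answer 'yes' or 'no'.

Answer: no

Derivation:
Inversions: 63
Blank is in row 1 (0-indexed from top), which is row 3 counting from the bottom (bottom = 1).
63 + 3 = 66, which is even, so the puzzle is not solvable.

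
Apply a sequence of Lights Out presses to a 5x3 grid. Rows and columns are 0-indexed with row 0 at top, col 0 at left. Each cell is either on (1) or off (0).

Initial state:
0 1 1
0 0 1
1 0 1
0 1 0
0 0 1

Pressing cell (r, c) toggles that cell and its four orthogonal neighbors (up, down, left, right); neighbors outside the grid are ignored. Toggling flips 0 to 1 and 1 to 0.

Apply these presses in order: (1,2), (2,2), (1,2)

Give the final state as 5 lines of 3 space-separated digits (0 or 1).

After press 1 at (1,2):
0 1 0
0 1 0
1 0 0
0 1 0
0 0 1

After press 2 at (2,2):
0 1 0
0 1 1
1 1 1
0 1 1
0 0 1

After press 3 at (1,2):
0 1 1
0 0 0
1 1 0
0 1 1
0 0 1

Answer: 0 1 1
0 0 0
1 1 0
0 1 1
0 0 1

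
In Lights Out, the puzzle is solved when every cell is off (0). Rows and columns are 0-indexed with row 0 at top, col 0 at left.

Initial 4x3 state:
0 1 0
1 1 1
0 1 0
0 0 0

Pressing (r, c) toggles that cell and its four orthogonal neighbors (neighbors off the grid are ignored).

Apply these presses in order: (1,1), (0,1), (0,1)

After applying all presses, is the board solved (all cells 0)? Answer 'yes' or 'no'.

Answer: yes

Derivation:
After press 1 at (1,1):
0 0 0
0 0 0
0 0 0
0 0 0

After press 2 at (0,1):
1 1 1
0 1 0
0 0 0
0 0 0

After press 3 at (0,1):
0 0 0
0 0 0
0 0 0
0 0 0

Lights still on: 0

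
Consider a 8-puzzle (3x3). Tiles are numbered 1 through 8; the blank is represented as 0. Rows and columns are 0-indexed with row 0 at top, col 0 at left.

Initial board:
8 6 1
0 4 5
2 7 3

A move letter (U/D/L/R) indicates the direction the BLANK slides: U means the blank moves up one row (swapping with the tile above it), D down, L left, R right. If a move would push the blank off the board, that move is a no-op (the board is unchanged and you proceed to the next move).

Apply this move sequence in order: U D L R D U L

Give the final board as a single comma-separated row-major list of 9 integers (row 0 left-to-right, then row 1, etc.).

After move 1 (U):
0 6 1
8 4 5
2 7 3

After move 2 (D):
8 6 1
0 4 5
2 7 3

After move 3 (L):
8 6 1
0 4 5
2 7 3

After move 4 (R):
8 6 1
4 0 5
2 7 3

After move 5 (D):
8 6 1
4 7 5
2 0 3

After move 6 (U):
8 6 1
4 0 5
2 7 3

After move 7 (L):
8 6 1
0 4 5
2 7 3

Answer: 8, 6, 1, 0, 4, 5, 2, 7, 3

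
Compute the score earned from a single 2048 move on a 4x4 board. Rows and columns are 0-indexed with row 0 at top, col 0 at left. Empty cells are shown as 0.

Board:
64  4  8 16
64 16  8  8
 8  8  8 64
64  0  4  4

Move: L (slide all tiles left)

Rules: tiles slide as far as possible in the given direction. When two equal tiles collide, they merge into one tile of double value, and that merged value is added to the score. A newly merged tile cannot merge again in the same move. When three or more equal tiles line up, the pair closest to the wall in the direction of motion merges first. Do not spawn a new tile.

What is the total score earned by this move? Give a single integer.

Answer: 40

Derivation:
Slide left:
row 0: [64, 4, 8, 16] -> [64, 4, 8, 16]  score +0 (running 0)
row 1: [64, 16, 8, 8] -> [64, 16, 16, 0]  score +16 (running 16)
row 2: [8, 8, 8, 64] -> [16, 8, 64, 0]  score +16 (running 32)
row 3: [64, 0, 4, 4] -> [64, 8, 0, 0]  score +8 (running 40)
Board after move:
64  4  8 16
64 16 16  0
16  8 64  0
64  8  0  0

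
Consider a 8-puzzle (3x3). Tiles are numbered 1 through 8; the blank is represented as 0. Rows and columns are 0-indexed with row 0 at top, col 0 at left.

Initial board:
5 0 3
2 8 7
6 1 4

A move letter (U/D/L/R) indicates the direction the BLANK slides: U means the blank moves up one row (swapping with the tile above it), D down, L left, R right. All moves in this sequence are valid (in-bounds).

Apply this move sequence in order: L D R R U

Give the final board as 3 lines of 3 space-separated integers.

After move 1 (L):
0 5 3
2 8 7
6 1 4

After move 2 (D):
2 5 3
0 8 7
6 1 4

After move 3 (R):
2 5 3
8 0 7
6 1 4

After move 4 (R):
2 5 3
8 7 0
6 1 4

After move 5 (U):
2 5 0
8 7 3
6 1 4

Answer: 2 5 0
8 7 3
6 1 4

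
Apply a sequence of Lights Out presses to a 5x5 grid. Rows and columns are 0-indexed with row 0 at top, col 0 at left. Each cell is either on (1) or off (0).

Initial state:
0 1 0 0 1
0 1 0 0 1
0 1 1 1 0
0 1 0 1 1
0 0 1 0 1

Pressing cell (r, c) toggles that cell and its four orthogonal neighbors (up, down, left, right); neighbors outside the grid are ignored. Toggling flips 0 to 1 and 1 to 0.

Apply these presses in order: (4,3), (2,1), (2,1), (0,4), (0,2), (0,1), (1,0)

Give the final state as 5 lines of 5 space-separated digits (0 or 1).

Answer: 0 1 0 0 0
1 1 1 0 0
1 1 1 1 0
0 1 0 0 1
0 0 0 1 0

Derivation:
After press 1 at (4,3):
0 1 0 0 1
0 1 0 0 1
0 1 1 1 0
0 1 0 0 1
0 0 0 1 0

After press 2 at (2,1):
0 1 0 0 1
0 0 0 0 1
1 0 0 1 0
0 0 0 0 1
0 0 0 1 0

After press 3 at (2,1):
0 1 0 0 1
0 1 0 0 1
0 1 1 1 0
0 1 0 0 1
0 0 0 1 0

After press 4 at (0,4):
0 1 0 1 0
0 1 0 0 0
0 1 1 1 0
0 1 0 0 1
0 0 0 1 0

After press 5 at (0,2):
0 0 1 0 0
0 1 1 0 0
0 1 1 1 0
0 1 0 0 1
0 0 0 1 0

After press 6 at (0,1):
1 1 0 0 0
0 0 1 0 0
0 1 1 1 0
0 1 0 0 1
0 0 0 1 0

After press 7 at (1,0):
0 1 0 0 0
1 1 1 0 0
1 1 1 1 0
0 1 0 0 1
0 0 0 1 0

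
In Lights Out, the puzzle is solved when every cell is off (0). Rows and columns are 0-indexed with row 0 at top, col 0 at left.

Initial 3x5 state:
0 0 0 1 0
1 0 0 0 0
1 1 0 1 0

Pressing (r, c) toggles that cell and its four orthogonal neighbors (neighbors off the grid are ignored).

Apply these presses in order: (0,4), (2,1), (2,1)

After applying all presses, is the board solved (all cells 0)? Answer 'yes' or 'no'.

After press 1 at (0,4):
0 0 0 0 1
1 0 0 0 1
1 1 0 1 0

After press 2 at (2,1):
0 0 0 0 1
1 1 0 0 1
0 0 1 1 0

After press 3 at (2,1):
0 0 0 0 1
1 0 0 0 1
1 1 0 1 0

Lights still on: 6

Answer: no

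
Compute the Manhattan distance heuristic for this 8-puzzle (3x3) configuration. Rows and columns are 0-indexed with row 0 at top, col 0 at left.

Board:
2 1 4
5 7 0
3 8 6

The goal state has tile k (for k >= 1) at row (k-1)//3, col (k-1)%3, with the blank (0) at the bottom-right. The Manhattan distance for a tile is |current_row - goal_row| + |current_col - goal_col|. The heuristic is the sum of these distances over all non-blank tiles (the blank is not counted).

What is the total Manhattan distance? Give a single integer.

Answer: 13

Derivation:
Tile 2: at (0,0), goal (0,1), distance |0-0|+|0-1| = 1
Tile 1: at (0,1), goal (0,0), distance |0-0|+|1-0| = 1
Tile 4: at (0,2), goal (1,0), distance |0-1|+|2-0| = 3
Tile 5: at (1,0), goal (1,1), distance |1-1|+|0-1| = 1
Tile 7: at (1,1), goal (2,0), distance |1-2|+|1-0| = 2
Tile 3: at (2,0), goal (0,2), distance |2-0|+|0-2| = 4
Tile 8: at (2,1), goal (2,1), distance |2-2|+|1-1| = 0
Tile 6: at (2,2), goal (1,2), distance |2-1|+|2-2| = 1
Sum: 1 + 1 + 3 + 1 + 2 + 4 + 0 + 1 = 13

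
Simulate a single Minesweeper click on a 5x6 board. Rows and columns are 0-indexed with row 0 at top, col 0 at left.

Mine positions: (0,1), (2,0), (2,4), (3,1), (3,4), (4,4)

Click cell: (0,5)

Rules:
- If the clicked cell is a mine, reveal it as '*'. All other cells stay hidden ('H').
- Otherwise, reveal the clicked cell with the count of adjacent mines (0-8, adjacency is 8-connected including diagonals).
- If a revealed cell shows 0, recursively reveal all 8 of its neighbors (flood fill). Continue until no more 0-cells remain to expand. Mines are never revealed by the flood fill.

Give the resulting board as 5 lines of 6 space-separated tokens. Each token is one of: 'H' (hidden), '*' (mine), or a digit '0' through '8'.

H H 1 0 0 0
H H 1 1 1 1
H H H H H H
H H H H H H
H H H H H H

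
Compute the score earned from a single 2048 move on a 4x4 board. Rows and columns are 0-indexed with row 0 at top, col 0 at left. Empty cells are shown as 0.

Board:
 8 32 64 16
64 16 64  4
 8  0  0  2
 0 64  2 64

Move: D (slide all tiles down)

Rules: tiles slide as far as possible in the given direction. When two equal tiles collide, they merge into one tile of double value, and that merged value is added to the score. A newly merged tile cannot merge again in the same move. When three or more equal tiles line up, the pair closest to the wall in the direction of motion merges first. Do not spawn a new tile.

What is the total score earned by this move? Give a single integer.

Slide down:
col 0: [8, 64, 8, 0] -> [0, 8, 64, 8]  score +0 (running 0)
col 1: [32, 16, 0, 64] -> [0, 32, 16, 64]  score +0 (running 0)
col 2: [64, 64, 0, 2] -> [0, 0, 128, 2]  score +128 (running 128)
col 3: [16, 4, 2, 64] -> [16, 4, 2, 64]  score +0 (running 128)
Board after move:
  0   0   0  16
  8  32   0   4
 64  16 128   2
  8  64   2  64

Answer: 128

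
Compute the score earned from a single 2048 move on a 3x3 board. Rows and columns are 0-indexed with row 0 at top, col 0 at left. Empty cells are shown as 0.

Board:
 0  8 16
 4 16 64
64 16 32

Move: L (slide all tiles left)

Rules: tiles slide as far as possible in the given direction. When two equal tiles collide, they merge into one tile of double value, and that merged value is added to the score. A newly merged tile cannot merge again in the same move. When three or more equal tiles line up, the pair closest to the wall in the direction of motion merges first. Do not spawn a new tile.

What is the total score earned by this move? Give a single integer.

Answer: 0

Derivation:
Slide left:
row 0: [0, 8, 16] -> [8, 16, 0]  score +0 (running 0)
row 1: [4, 16, 64] -> [4, 16, 64]  score +0 (running 0)
row 2: [64, 16, 32] -> [64, 16, 32]  score +0 (running 0)
Board after move:
 8 16  0
 4 16 64
64 16 32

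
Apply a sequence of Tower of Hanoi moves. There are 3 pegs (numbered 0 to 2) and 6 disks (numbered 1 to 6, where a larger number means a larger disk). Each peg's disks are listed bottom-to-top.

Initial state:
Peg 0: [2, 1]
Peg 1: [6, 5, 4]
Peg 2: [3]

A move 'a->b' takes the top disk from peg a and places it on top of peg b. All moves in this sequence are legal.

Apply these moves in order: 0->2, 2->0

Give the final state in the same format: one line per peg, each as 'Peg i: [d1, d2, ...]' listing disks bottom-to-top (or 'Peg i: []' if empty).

After move 1 (0->2):
Peg 0: [2]
Peg 1: [6, 5, 4]
Peg 2: [3, 1]

After move 2 (2->0):
Peg 0: [2, 1]
Peg 1: [6, 5, 4]
Peg 2: [3]

Answer: Peg 0: [2, 1]
Peg 1: [6, 5, 4]
Peg 2: [3]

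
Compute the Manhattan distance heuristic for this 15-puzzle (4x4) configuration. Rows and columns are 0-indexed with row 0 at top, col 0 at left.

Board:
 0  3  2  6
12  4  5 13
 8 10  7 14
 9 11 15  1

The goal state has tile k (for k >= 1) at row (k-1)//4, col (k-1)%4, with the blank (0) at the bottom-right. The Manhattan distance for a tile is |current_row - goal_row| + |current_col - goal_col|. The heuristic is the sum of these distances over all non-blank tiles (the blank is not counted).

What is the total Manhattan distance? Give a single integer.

Tile 3: (0,1)->(0,2) = 1
Tile 2: (0,2)->(0,1) = 1
Tile 6: (0,3)->(1,1) = 3
Tile 12: (1,0)->(2,3) = 4
Tile 4: (1,1)->(0,3) = 3
Tile 5: (1,2)->(1,0) = 2
Tile 13: (1,3)->(3,0) = 5
Tile 8: (2,0)->(1,3) = 4
Tile 10: (2,1)->(2,1) = 0
Tile 7: (2,2)->(1,2) = 1
Tile 14: (2,3)->(3,1) = 3
Tile 9: (3,0)->(2,0) = 1
Tile 11: (3,1)->(2,2) = 2
Tile 15: (3,2)->(3,2) = 0
Tile 1: (3,3)->(0,0) = 6
Sum: 1 + 1 + 3 + 4 + 3 + 2 + 5 + 4 + 0 + 1 + 3 + 1 + 2 + 0 + 6 = 36

Answer: 36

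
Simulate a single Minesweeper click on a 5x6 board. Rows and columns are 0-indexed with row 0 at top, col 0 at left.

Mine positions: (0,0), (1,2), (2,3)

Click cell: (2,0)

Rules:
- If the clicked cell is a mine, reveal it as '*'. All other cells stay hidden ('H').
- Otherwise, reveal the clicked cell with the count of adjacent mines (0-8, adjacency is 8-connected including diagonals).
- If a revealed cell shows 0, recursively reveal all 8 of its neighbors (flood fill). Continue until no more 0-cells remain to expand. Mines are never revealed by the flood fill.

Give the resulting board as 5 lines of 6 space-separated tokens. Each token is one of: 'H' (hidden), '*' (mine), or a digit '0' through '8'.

H H H 1 0 0
1 2 H 2 1 0
0 1 2 H 1 0
0 0 1 1 1 0
0 0 0 0 0 0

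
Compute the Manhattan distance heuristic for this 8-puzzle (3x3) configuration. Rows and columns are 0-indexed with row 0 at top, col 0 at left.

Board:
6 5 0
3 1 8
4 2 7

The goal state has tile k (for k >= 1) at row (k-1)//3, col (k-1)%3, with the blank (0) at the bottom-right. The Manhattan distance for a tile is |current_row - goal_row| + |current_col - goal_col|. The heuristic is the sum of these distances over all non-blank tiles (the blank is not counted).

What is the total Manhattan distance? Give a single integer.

Tile 6: at (0,0), goal (1,2), distance |0-1|+|0-2| = 3
Tile 5: at (0,1), goal (1,1), distance |0-1|+|1-1| = 1
Tile 3: at (1,0), goal (0,2), distance |1-0|+|0-2| = 3
Tile 1: at (1,1), goal (0,0), distance |1-0|+|1-0| = 2
Tile 8: at (1,2), goal (2,1), distance |1-2|+|2-1| = 2
Tile 4: at (2,0), goal (1,0), distance |2-1|+|0-0| = 1
Tile 2: at (2,1), goal (0,1), distance |2-0|+|1-1| = 2
Tile 7: at (2,2), goal (2,0), distance |2-2|+|2-0| = 2
Sum: 3 + 1 + 3 + 2 + 2 + 1 + 2 + 2 = 16

Answer: 16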